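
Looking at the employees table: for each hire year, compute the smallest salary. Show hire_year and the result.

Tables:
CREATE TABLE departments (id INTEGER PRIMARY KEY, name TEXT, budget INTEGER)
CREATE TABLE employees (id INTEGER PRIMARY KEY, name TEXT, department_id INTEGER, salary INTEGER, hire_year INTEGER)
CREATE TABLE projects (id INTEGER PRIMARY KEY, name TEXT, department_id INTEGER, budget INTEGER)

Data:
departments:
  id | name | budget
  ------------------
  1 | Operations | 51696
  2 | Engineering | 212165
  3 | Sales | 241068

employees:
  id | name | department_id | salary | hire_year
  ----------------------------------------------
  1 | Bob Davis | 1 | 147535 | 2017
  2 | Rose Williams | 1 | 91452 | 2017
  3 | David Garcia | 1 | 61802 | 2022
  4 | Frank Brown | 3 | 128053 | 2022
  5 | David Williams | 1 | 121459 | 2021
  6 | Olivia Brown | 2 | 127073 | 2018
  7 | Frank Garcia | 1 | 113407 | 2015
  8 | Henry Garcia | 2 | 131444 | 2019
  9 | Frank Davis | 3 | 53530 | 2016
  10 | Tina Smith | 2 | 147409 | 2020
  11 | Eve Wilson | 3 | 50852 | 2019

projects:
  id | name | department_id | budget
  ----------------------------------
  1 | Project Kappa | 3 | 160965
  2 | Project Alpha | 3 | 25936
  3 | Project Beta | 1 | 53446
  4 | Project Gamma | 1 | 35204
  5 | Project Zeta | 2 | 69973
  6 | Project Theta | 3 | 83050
SELECT hire_year, MIN(salary) AS min_salary FROM employees GROUP BY hire_year

Execution result:
hire_year | min_salary
2015 | 113407
2016 | 53530
2017 | 91452
2018 | 127073
2019 | 50852
2020 | 147409
2021 | 121459
2022 | 61802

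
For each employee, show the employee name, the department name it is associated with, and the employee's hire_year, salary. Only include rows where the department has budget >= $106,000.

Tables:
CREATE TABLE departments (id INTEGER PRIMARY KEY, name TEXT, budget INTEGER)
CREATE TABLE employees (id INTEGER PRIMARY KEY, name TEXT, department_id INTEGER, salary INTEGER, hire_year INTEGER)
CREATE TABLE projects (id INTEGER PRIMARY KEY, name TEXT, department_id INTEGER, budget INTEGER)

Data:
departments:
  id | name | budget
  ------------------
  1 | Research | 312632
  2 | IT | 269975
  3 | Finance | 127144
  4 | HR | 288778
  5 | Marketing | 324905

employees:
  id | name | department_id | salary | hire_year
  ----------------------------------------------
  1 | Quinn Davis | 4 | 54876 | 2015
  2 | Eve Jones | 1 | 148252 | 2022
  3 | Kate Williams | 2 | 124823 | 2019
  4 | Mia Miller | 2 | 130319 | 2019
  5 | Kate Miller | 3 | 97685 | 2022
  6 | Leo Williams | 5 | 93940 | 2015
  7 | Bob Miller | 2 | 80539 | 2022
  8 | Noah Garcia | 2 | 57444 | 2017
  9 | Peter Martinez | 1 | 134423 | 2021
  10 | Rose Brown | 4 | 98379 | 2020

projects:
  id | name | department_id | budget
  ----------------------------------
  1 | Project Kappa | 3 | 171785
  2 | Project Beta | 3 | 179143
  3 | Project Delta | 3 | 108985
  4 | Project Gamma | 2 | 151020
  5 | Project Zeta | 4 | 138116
SELECT c.name, p.name AS department, c.hire_year, c.salary FROM employees c JOIN departments p ON c.department_id = p.id WHERE p.budget >= 106000

Execution result:
name | department | hire_year | salary
Quinn Davis | HR | 2015 | 54876
Eve Jones | Research | 2022 | 148252
Kate Williams | IT | 2019 | 124823
Mia Miller | IT | 2019 | 130319
Kate Miller | Finance | 2022 | 97685
Leo Williams | Marketing | 2015 | 93940
Bob Miller | IT | 2022 | 80539
Noah Garcia | IT | 2017 | 57444
Peter Martinez | Research | 2021 | 134423
Rose Brown | HR | 2020 | 98379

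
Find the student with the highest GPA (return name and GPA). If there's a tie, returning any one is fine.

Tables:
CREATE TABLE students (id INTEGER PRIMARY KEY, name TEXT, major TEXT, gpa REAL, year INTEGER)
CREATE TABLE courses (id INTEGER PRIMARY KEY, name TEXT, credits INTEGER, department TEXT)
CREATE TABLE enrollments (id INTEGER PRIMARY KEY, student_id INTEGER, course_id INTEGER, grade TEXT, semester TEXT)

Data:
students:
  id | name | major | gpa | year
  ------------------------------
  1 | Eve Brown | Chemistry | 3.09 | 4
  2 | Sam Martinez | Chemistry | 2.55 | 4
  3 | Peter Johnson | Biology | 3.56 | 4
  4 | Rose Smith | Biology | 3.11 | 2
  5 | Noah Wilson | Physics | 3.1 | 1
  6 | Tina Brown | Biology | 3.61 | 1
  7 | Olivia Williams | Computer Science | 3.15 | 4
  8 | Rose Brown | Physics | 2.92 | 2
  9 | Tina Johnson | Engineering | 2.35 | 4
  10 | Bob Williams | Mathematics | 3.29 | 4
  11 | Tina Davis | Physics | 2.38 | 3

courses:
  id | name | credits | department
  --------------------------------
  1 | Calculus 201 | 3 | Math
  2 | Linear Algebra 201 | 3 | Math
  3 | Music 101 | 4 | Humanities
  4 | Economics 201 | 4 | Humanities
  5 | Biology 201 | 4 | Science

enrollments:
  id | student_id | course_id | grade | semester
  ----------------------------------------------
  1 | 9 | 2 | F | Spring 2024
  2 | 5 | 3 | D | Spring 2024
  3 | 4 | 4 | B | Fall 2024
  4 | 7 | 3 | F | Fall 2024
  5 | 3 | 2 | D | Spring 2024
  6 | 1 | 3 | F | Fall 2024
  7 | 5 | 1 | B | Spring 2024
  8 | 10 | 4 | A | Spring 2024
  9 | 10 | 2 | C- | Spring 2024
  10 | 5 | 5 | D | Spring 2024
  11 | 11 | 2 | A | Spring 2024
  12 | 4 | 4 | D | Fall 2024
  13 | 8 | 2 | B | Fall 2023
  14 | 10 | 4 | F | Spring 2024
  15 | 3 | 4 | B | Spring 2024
SELECT name, gpa FROM students ORDER BY gpa DESC LIMIT 1

Execution result:
name | gpa
Tina Brown | 3.61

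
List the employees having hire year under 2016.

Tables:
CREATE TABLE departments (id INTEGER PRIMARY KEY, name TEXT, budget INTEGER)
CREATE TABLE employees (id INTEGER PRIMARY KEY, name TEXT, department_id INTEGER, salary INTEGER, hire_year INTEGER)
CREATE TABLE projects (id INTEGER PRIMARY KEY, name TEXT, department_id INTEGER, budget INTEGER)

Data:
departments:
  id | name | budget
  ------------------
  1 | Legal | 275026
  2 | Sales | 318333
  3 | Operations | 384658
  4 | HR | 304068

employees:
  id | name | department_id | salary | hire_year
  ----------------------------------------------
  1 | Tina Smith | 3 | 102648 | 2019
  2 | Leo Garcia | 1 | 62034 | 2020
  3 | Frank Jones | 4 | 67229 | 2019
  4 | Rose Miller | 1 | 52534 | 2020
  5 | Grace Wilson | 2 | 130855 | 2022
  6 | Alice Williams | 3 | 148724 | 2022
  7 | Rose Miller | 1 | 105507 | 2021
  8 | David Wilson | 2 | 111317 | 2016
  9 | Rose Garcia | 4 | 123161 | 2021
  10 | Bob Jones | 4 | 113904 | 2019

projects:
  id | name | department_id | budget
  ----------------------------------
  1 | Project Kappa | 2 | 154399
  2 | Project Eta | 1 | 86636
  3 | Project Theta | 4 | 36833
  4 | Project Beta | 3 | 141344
SELECT name, hire_year FROM employees WHERE hire_year < 2016

Execution result:
(no rows)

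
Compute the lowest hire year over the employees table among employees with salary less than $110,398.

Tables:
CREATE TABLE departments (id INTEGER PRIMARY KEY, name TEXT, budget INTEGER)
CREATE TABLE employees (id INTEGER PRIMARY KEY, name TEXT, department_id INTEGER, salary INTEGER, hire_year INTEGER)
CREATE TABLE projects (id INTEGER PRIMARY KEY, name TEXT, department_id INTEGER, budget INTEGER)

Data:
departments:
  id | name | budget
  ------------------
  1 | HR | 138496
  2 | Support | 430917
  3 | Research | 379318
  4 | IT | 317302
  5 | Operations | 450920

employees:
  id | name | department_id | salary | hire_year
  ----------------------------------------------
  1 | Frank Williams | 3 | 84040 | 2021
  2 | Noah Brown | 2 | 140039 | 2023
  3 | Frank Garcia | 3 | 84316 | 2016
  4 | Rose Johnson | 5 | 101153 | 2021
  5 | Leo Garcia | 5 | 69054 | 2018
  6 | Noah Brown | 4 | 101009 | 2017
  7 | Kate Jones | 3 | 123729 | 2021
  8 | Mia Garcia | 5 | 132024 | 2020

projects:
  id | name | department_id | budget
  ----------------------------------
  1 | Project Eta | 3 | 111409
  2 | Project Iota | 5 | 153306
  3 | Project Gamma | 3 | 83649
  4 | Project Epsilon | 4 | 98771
SELECT MIN(hire_year) FROM employees WHERE salary < 110398

Execution result:
2016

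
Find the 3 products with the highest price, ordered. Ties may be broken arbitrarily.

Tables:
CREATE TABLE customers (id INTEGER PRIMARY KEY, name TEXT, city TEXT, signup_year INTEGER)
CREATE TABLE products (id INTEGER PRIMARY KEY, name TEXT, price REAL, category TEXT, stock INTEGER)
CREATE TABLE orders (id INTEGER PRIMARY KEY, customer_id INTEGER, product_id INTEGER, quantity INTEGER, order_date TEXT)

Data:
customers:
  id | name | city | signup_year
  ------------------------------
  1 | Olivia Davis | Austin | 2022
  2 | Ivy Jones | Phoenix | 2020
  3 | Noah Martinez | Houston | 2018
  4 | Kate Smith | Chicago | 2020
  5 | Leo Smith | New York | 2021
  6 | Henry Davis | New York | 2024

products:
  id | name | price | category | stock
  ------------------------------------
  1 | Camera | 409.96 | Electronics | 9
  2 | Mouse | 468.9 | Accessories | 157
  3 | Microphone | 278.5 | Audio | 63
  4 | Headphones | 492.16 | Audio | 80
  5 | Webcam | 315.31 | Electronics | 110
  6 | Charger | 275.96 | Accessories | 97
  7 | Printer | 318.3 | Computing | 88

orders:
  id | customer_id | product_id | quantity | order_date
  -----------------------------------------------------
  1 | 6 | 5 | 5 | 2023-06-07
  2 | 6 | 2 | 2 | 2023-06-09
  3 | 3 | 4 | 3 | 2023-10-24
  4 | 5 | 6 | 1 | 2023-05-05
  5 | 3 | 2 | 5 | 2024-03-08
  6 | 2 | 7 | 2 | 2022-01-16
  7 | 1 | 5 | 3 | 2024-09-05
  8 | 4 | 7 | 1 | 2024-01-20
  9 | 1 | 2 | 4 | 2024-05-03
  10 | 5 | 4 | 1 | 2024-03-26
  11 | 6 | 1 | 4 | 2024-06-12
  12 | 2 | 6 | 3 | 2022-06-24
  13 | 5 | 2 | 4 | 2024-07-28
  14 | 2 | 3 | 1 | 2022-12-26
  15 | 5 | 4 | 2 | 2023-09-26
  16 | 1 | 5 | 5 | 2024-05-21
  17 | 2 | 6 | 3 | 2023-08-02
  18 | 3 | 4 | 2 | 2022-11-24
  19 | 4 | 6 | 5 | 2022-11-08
SELECT name, price FROM products ORDER BY price DESC LIMIT 3

Execution result:
name | price
Headphones | 492.16
Mouse | 468.90
Camera | 409.96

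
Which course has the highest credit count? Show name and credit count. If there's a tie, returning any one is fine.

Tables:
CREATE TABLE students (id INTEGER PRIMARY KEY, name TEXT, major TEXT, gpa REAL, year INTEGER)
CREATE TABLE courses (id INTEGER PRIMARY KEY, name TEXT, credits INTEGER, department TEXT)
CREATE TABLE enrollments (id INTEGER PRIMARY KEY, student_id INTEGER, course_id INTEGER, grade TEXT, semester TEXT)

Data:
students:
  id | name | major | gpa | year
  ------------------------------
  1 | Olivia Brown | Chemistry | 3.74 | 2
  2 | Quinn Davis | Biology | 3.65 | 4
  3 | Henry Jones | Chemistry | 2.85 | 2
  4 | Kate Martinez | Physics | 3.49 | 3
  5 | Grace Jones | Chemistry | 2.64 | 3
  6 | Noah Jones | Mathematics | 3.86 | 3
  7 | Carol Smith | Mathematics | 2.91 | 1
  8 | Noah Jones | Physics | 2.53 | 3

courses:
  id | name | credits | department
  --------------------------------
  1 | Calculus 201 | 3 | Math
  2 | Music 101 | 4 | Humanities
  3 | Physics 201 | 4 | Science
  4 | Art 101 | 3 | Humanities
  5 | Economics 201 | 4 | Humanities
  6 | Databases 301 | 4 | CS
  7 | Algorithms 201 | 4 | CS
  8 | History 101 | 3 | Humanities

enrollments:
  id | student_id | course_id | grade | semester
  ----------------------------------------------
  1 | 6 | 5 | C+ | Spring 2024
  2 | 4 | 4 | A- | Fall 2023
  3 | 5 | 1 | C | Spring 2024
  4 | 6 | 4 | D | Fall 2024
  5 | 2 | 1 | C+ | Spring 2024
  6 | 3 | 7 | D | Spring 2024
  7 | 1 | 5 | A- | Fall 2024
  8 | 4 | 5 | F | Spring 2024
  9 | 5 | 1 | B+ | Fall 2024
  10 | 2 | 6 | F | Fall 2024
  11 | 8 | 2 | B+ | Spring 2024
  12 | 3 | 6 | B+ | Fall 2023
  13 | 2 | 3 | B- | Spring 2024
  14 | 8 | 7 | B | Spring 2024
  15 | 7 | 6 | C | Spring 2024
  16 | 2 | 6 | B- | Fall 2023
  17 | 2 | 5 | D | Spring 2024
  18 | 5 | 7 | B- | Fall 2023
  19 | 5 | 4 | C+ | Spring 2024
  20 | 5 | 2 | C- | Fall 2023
SELECT name, credits FROM courses ORDER BY credits DESC LIMIT 1

Execution result:
name | credits
Music 101 | 4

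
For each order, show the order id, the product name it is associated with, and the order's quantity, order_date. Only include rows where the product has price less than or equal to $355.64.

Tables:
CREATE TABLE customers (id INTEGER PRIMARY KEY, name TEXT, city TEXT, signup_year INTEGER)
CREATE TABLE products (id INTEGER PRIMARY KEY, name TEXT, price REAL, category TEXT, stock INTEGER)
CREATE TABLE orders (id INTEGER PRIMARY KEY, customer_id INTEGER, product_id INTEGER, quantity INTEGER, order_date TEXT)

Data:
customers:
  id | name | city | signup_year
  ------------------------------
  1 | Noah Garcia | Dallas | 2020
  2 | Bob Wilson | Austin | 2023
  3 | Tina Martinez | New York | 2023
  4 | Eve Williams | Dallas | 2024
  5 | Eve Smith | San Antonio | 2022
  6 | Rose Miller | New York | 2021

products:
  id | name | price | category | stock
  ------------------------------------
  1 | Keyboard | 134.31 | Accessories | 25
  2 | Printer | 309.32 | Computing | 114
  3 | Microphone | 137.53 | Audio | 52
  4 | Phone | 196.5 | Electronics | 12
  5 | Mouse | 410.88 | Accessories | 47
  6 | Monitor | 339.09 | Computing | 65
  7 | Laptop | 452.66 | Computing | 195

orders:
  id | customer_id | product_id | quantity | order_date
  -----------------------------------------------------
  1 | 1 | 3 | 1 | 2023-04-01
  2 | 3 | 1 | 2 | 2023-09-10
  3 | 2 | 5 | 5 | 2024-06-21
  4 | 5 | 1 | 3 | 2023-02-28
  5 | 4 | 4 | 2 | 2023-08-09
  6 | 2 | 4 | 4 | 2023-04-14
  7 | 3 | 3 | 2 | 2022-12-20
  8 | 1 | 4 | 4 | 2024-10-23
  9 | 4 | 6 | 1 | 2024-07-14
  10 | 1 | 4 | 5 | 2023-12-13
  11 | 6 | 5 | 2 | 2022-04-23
SELECT c.id, p.name AS product, c.quantity, c.order_date FROM orders c JOIN products p ON c.product_id = p.id WHERE p.price <= 355.64

Execution result:
id | product | quantity | order_date
1 | Microphone | 1 | 2023-04-01
2 | Keyboard | 2 | 2023-09-10
4 | Keyboard | 3 | 2023-02-28
5 | Phone | 2 | 2023-08-09
6 | Phone | 4 | 2023-04-14
7 | Microphone | 2 | 2022-12-20
8 | Phone | 4 | 2024-10-23
9 | Monitor | 1 | 2024-07-14
10 | Phone | 5 | 2023-12-13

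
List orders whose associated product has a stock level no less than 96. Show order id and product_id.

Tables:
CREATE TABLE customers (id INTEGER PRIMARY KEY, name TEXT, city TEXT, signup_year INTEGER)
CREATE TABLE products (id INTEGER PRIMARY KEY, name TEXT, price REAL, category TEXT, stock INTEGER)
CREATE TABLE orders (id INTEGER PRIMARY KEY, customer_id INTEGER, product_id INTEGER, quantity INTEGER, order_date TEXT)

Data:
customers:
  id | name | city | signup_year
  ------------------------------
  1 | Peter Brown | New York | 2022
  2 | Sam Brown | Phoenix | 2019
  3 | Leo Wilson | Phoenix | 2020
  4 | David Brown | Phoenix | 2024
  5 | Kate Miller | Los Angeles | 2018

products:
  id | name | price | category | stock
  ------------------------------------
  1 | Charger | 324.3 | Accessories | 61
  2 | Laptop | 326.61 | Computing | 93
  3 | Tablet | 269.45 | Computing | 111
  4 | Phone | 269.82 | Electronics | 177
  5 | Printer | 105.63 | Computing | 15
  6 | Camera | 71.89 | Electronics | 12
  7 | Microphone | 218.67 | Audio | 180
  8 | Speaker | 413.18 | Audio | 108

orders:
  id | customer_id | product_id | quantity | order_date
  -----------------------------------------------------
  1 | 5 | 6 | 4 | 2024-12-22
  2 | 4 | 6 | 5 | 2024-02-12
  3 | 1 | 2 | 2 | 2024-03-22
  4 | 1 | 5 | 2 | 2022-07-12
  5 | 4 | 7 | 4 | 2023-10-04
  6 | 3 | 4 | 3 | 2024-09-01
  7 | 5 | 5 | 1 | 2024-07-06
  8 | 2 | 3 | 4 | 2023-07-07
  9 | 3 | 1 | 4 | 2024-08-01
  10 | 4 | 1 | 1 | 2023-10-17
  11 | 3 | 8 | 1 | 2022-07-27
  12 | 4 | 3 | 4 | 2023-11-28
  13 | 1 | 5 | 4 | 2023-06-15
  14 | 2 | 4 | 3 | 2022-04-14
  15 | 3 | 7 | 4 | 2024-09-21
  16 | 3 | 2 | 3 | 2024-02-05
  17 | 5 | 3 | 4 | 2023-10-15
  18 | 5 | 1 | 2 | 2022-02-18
SELECT id, product_id FROM orders WHERE product_id IN (SELECT id FROM products WHERE stock >= 96)

Execution result:
id | product_id
5 | 7
6 | 4
8 | 3
11 | 8
12 | 3
14 | 4
15 | 7
17 | 3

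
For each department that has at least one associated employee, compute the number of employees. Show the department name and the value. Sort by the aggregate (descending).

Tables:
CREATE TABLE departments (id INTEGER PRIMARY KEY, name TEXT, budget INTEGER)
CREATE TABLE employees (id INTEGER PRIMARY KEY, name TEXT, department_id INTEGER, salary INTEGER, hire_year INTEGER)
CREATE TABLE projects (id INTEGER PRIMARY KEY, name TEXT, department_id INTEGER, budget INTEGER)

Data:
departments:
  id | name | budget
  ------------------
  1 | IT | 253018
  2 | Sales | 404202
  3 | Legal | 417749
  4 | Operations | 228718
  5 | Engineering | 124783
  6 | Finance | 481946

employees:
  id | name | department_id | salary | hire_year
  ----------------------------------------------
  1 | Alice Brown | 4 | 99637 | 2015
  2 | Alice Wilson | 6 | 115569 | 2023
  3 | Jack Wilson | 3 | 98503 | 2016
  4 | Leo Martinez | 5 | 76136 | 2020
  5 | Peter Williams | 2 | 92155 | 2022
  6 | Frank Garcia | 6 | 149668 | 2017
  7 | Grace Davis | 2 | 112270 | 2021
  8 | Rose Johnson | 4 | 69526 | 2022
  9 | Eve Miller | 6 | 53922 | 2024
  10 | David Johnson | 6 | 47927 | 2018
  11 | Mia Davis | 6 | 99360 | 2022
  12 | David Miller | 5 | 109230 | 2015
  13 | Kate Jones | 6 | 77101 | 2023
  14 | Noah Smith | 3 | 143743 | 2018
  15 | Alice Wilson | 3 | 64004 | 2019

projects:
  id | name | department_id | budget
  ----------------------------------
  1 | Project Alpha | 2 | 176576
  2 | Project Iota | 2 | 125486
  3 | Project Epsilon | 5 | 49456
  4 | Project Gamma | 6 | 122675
SELECT p.name, COUNT(*) AS n FROM employees c JOIN departments p ON c.department_id = p.id GROUP BY p.id, p.name ORDER BY n DESC

Execution result:
name | n
Finance | 6
Legal | 3
Sales | 2
Operations | 2
Engineering | 2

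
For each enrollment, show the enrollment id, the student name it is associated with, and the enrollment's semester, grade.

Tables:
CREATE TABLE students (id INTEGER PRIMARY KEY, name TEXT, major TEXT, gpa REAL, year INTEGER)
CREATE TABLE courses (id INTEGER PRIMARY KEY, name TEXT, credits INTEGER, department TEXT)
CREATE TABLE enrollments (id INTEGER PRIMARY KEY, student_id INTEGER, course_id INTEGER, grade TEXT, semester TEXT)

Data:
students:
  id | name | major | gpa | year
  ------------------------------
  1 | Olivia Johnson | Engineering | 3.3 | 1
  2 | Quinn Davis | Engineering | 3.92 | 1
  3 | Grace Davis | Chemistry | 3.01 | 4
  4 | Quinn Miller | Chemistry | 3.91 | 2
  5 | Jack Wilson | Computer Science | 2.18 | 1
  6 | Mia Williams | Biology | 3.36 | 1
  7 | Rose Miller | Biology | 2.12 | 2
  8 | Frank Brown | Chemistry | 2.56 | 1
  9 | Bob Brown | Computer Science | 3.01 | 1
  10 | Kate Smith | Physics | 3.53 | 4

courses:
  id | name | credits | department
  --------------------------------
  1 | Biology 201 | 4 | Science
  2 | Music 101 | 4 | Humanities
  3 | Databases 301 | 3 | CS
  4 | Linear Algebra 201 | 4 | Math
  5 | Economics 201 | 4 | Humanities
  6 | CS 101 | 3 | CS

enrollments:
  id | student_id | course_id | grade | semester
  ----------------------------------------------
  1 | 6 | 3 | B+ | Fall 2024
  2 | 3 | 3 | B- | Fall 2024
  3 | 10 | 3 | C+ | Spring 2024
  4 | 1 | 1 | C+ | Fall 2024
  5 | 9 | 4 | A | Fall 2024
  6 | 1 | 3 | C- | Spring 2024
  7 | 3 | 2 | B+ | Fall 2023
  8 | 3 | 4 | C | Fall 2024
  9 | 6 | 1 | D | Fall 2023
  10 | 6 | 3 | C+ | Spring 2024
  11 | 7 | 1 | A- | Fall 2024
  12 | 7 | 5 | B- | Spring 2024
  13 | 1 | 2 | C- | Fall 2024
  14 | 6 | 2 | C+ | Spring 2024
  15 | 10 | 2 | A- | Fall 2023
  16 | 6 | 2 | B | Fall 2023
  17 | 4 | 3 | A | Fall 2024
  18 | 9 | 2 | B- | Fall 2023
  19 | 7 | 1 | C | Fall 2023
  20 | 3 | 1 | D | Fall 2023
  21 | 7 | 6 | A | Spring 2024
SELECT c.id, p.name AS student, c.semester, c.grade FROM enrollments c JOIN students p ON c.student_id = p.id

Execution result:
id | student | semester | grade
1 | Mia Williams | Fall 2024 | B+
2 | Grace Davis | Fall 2024 | B-
3 | Kate Smith | Spring 2024 | C+
4 | Olivia Johnson | Fall 2024 | C+
5 | Bob Brown | Fall 2024 | A
6 | Olivia Johnson | Spring 2024 | C-
7 | Grace Davis | Fall 2023 | B+
8 | Grace Davis | Fall 2024 | C
9 | Mia Williams | Fall 2023 | D
10 | Mia Williams | Spring 2024 | C+
11 | Rose Miller | Fall 2024 | A-
12 | Rose Miller | Spring 2024 | B-
13 | Olivia Johnson | Fall 2024 | C-
14 | Mia Williams | Spring 2024 | C+
15 | Kate Smith | Fall 2023 | A-
16 | Mia Williams | Fall 2023 | B
17 | Quinn Miller | Fall 2024 | A
18 | Bob Brown | Fall 2023 | B-
19 | Rose Miller | Fall 2023 | C
20 | Grace Davis | Fall 2023 | D
21 | Rose Miller | Spring 2024 | A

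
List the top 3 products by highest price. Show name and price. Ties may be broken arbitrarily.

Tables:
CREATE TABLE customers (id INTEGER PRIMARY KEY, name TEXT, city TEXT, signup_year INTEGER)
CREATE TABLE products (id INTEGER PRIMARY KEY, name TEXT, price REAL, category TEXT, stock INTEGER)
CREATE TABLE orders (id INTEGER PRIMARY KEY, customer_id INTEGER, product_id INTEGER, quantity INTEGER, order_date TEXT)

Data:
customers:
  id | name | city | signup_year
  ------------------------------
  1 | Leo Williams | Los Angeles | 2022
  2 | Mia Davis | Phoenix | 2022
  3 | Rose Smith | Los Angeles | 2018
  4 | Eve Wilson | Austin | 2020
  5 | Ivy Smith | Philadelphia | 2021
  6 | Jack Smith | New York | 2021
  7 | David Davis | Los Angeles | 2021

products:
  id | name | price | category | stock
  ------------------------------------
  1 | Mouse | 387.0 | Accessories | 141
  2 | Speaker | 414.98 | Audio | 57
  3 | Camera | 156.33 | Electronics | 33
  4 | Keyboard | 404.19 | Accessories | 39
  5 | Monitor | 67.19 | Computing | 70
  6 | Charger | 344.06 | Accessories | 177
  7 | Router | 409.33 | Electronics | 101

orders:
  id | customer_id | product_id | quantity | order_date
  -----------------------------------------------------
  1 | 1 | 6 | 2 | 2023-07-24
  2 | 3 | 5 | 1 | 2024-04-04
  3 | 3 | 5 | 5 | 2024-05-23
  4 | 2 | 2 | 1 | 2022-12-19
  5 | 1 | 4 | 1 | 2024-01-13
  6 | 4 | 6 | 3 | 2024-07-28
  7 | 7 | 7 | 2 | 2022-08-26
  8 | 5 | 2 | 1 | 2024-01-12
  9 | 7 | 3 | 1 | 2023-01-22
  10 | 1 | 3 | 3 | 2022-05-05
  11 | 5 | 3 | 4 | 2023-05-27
SELECT name, price FROM products ORDER BY price DESC LIMIT 3

Execution result:
name | price
Speaker | 414.98
Router | 409.33
Keyboard | 404.19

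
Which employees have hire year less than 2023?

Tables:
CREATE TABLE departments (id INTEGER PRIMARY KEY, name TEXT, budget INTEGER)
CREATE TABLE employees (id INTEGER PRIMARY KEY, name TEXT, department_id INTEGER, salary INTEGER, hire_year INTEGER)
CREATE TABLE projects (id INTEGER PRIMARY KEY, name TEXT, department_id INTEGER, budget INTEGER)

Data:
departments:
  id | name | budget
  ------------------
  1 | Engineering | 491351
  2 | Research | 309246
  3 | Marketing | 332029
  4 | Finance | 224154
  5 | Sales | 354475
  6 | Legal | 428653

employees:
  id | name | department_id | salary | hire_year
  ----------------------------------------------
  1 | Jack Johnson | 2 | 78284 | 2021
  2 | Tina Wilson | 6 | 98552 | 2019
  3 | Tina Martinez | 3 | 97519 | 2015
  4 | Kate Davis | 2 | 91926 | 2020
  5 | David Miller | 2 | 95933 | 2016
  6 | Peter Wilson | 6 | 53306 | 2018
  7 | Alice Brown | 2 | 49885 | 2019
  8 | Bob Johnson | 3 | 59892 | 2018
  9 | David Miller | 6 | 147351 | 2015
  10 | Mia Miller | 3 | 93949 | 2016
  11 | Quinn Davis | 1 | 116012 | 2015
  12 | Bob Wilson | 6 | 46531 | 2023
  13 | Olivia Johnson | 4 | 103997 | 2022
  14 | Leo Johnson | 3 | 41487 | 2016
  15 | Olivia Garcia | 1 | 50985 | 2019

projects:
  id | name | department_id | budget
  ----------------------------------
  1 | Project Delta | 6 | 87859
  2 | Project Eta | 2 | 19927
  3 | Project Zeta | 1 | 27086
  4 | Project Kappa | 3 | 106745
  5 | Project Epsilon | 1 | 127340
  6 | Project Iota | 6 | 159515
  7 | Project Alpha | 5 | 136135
SELECT name, hire_year FROM employees WHERE hire_year < 2023

Execution result:
name | hire_year
Jack Johnson | 2021
Tina Wilson | 2019
Tina Martinez | 2015
Kate Davis | 2020
David Miller | 2016
Peter Wilson | 2018
Alice Brown | 2019
Bob Johnson | 2018
David Miller | 2015
Mia Miller | 2016
Quinn Davis | 2015
Olivia Johnson | 2022
Leo Johnson | 2016
Olivia Garcia | 2019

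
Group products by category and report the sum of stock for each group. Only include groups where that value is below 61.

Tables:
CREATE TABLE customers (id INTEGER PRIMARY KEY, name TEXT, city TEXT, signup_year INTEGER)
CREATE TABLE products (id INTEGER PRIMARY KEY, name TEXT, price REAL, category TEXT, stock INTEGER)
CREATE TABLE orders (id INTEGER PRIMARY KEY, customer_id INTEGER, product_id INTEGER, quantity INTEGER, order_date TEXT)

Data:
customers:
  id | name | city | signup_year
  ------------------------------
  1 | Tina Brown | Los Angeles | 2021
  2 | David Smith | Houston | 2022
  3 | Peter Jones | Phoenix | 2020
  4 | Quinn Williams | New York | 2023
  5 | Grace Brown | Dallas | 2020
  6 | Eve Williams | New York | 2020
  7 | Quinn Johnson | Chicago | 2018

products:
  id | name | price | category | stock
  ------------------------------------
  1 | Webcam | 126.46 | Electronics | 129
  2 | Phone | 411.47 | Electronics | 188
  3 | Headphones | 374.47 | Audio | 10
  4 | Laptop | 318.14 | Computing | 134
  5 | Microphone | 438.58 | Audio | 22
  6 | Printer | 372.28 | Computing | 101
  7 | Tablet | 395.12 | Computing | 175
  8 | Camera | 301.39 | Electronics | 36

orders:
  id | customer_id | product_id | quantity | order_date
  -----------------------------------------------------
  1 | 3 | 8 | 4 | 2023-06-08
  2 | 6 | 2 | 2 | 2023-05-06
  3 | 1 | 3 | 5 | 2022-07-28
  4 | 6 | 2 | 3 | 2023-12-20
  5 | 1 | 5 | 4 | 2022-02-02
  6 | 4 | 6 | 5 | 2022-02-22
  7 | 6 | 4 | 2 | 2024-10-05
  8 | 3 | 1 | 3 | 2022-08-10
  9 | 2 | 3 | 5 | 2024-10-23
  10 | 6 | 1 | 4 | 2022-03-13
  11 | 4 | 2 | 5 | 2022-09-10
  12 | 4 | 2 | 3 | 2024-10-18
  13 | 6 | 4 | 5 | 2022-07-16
SELECT category, SUM(stock) AS sum_stock FROM products GROUP BY category HAVING SUM(stock) < 61

Execution result:
category | sum_stock
Audio | 32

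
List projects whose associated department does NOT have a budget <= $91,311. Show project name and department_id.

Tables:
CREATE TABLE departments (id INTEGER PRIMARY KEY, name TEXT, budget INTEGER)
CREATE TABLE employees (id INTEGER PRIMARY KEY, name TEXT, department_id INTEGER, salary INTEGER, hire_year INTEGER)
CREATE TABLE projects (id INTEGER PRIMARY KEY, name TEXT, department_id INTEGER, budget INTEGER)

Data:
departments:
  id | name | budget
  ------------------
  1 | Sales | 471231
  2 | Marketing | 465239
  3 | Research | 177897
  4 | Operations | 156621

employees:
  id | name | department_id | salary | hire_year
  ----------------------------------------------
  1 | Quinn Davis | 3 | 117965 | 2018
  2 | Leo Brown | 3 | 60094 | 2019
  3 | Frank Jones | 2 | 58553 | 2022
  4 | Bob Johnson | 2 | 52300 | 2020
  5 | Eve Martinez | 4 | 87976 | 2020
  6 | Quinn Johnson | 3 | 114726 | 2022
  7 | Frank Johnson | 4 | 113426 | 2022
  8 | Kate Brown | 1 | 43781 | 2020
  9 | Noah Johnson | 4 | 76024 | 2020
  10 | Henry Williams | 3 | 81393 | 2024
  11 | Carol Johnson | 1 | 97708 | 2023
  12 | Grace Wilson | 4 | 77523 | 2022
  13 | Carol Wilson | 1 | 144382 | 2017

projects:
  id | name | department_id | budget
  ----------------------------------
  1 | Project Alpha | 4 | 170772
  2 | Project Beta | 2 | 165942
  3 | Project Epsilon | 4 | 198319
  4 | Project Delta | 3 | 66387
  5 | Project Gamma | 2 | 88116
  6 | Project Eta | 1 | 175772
SELECT name, department_id FROM projects WHERE department_id NOT IN (SELECT id FROM departments WHERE budget <= 91311)

Execution result:
name | department_id
Project Alpha | 4
Project Beta | 2
Project Epsilon | 4
Project Delta | 3
Project Gamma | 2
Project Eta | 1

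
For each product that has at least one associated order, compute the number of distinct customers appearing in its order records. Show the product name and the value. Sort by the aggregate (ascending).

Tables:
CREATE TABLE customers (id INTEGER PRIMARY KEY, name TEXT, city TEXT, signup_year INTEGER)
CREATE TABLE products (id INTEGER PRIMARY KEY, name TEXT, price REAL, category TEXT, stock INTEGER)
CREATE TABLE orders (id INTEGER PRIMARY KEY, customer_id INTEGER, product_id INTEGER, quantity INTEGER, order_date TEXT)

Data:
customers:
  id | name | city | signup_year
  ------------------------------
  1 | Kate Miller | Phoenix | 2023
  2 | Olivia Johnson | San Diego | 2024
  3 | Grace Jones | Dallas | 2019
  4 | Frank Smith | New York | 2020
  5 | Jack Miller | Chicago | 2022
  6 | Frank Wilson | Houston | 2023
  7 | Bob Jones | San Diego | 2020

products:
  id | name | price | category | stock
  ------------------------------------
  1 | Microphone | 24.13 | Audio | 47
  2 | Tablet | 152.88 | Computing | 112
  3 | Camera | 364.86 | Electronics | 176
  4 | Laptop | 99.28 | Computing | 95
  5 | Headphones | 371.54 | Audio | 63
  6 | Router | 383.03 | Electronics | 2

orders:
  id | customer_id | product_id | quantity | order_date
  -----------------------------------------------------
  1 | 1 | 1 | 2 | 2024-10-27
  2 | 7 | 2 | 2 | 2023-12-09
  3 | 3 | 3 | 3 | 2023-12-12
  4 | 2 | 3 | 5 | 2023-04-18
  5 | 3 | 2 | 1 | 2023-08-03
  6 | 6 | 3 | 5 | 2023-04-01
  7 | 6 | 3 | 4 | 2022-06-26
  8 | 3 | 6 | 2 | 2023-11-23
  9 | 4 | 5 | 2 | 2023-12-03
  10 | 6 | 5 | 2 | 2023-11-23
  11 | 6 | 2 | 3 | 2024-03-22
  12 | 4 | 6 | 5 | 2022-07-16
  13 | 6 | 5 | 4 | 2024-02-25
SELECT p.name, COUNT(DISTINCT c.customer_id) AS distinct_customer_count FROM orders c JOIN products p ON c.product_id = p.id GROUP BY p.id, p.name ORDER BY distinct_customer_count ASC

Execution result:
name | distinct_customer_count
Microphone | 1
Headphones | 2
Router | 2
Tablet | 3
Camera | 3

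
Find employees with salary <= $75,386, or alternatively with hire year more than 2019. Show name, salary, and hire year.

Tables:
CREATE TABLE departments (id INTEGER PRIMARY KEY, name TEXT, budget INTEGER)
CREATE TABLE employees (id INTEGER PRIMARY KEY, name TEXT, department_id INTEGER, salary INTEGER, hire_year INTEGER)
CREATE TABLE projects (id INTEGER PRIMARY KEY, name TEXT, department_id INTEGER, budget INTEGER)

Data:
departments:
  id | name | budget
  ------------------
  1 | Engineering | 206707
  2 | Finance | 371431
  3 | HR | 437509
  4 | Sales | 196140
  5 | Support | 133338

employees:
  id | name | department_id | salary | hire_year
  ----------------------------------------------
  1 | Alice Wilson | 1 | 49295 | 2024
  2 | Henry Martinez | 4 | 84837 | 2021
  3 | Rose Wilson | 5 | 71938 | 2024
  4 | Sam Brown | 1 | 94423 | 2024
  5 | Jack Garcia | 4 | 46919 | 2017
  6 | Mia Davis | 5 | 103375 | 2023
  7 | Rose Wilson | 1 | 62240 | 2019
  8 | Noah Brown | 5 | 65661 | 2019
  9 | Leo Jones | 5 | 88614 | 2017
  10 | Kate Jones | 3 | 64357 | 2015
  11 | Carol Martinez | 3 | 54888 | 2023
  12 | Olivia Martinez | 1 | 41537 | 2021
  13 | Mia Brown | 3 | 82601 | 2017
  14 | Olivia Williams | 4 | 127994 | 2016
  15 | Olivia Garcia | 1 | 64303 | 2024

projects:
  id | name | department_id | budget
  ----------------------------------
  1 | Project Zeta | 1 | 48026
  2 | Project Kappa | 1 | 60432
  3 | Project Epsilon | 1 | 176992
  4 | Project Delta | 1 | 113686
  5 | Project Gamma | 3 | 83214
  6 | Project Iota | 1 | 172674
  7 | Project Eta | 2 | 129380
SELECT name, salary, hire_year FROM employees WHERE salary <= 75386 OR hire_year > 2019

Execution result:
name | salary | hire_year
Alice Wilson | 49295 | 2024
Henry Martinez | 84837 | 2021
Rose Wilson | 71938 | 2024
Sam Brown | 94423 | 2024
Jack Garcia | 46919 | 2017
Mia Davis | 103375 | 2023
Rose Wilson | 62240 | 2019
Noah Brown | 65661 | 2019
Kate Jones | 64357 | 2015
Carol Martinez | 54888 | 2023
Olivia Martinez | 41537 | 2021
Olivia Garcia | 64303 | 2024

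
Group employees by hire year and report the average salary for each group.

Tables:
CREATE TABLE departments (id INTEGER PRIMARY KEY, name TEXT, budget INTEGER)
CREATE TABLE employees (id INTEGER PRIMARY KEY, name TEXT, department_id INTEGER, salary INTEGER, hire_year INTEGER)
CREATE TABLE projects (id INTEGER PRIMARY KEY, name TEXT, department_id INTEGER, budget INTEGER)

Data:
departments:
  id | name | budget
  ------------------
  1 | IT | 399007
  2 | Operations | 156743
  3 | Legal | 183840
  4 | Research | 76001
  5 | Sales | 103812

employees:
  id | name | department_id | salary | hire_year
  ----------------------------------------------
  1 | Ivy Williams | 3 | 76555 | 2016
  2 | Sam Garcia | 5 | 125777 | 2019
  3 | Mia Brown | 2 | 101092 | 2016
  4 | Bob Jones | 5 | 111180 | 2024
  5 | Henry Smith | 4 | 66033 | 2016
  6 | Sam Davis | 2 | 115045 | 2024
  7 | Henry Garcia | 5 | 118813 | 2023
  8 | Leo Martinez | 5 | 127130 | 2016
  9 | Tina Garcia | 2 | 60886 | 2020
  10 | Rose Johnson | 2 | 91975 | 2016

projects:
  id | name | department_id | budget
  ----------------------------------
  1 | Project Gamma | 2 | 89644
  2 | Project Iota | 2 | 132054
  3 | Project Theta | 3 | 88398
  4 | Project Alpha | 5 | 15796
SELECT hire_year, AVG(salary) AS avg_salary FROM employees GROUP BY hire_year

Execution result:
hire_year | avg_salary
2016 | 92557.00
2019 | 125777.00
2020 | 60886.00
2023 | 118813.00
2024 | 113112.50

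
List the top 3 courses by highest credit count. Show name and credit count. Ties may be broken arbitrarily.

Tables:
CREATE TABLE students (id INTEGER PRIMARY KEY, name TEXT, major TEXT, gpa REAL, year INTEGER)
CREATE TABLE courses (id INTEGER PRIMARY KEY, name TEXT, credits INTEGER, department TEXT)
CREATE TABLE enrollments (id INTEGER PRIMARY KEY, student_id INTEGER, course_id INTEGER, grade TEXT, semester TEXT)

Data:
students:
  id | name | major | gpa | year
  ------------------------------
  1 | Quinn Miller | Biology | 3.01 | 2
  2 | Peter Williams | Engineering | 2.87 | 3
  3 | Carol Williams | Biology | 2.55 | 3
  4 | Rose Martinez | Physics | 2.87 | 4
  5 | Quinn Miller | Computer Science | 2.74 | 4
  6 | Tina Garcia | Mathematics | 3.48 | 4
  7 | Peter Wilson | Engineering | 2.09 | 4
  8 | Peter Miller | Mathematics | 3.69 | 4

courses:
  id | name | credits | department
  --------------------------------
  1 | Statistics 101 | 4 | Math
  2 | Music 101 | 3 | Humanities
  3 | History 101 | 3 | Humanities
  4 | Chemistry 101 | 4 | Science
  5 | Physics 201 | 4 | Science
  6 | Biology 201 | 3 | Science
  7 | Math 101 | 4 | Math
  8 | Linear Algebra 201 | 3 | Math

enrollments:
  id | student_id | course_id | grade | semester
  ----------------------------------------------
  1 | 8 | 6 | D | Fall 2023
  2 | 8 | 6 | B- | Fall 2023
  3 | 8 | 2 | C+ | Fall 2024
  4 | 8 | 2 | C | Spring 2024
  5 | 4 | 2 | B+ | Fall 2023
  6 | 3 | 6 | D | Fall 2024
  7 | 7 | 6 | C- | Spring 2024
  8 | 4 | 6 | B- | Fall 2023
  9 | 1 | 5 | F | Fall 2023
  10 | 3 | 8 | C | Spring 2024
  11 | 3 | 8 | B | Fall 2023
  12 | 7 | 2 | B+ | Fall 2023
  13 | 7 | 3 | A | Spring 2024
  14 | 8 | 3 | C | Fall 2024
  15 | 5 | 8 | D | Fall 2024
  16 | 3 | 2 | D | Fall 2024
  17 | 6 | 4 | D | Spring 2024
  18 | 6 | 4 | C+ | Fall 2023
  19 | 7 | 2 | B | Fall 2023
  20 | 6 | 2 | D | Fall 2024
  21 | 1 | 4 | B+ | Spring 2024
SELECT name, credits FROM courses ORDER BY credits DESC LIMIT 3

Execution result:
name | credits
Statistics 101 | 4
Chemistry 101 | 4
Physics 201 | 4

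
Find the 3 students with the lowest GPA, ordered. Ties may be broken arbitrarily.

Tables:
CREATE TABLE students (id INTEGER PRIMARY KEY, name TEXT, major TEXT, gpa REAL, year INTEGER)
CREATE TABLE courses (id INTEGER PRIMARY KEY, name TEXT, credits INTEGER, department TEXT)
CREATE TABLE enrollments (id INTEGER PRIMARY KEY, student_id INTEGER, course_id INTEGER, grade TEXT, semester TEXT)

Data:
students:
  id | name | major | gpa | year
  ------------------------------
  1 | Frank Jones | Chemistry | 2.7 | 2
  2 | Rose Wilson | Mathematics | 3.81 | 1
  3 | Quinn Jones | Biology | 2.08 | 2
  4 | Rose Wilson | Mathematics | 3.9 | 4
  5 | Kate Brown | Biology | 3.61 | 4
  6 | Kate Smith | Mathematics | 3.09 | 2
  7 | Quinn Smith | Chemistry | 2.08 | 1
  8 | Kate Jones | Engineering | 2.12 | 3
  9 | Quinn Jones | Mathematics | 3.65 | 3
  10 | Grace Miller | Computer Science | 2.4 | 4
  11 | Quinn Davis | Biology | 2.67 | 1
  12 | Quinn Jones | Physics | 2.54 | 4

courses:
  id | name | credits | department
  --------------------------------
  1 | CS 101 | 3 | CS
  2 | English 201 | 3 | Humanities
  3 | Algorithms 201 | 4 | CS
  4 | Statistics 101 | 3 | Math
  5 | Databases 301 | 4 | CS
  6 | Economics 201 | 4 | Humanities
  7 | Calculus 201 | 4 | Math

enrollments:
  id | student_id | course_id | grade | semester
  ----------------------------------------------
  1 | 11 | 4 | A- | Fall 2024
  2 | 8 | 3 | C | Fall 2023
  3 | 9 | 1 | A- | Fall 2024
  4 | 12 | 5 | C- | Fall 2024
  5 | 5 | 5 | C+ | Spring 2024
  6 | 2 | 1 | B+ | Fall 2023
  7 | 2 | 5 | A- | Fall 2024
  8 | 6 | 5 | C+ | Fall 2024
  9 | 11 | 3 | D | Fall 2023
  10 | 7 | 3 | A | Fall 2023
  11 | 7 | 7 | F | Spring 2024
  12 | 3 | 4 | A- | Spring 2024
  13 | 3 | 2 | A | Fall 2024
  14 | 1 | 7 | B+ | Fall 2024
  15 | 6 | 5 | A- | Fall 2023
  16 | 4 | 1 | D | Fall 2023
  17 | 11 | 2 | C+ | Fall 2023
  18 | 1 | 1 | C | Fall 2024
SELECT name, gpa FROM students ORDER BY gpa ASC LIMIT 3

Execution result:
name | gpa
Quinn Jones | 2.08
Quinn Smith | 2.08
Kate Jones | 2.12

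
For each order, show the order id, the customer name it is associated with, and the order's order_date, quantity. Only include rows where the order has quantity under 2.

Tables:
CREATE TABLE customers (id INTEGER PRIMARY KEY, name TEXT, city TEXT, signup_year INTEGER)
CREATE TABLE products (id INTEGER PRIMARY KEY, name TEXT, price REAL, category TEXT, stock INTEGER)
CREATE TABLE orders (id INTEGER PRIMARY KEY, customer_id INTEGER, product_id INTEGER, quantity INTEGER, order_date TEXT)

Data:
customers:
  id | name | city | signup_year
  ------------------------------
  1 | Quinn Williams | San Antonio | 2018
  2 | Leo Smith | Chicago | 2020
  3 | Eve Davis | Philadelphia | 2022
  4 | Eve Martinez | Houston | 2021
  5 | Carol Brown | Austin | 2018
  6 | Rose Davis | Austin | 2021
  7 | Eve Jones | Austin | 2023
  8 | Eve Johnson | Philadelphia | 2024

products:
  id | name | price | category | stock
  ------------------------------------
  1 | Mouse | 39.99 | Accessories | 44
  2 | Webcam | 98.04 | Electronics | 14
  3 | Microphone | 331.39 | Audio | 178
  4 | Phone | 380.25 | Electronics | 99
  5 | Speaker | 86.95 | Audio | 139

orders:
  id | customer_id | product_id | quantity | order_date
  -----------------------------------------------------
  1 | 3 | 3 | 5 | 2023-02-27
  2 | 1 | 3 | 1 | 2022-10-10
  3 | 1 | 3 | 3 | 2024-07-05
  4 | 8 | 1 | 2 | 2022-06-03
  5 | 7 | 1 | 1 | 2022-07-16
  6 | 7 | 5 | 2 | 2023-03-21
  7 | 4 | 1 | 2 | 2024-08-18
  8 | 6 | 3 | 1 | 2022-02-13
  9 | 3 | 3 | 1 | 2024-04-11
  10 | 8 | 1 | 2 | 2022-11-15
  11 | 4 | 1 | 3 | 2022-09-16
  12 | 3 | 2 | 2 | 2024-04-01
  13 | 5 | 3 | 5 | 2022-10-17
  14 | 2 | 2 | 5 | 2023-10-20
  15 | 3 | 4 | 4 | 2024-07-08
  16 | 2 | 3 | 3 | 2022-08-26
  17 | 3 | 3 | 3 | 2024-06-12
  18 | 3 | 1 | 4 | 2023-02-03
SELECT c.id, p.name AS customer, c.order_date, c.quantity FROM orders c JOIN customers p ON c.customer_id = p.id WHERE c.quantity < 2

Execution result:
id | customer | order_date | quantity
2 | Quinn Williams | 2022-10-10 | 1
5 | Eve Jones | 2022-07-16 | 1
8 | Rose Davis | 2022-02-13 | 1
9 | Eve Davis | 2024-04-11 | 1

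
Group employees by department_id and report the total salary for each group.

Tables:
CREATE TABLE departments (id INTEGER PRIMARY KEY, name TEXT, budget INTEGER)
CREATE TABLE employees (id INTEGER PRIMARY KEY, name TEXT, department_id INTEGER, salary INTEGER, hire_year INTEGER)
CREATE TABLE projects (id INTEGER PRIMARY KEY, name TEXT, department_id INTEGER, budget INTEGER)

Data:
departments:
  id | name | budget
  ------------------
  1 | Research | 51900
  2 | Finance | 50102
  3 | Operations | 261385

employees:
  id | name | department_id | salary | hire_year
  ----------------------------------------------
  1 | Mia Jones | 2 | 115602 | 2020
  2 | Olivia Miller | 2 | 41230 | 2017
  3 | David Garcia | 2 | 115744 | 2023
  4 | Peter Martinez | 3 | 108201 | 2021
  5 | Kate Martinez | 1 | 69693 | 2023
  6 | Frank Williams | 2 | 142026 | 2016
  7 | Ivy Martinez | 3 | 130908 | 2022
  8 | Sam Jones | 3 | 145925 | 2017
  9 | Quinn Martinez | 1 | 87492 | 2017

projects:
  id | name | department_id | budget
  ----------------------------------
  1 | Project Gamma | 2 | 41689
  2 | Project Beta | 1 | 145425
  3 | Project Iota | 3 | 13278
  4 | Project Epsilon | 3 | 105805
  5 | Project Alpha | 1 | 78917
SELECT department_id, SUM(salary) AS sum_salary FROM employees GROUP BY department_id

Execution result:
department_id | sum_salary
1 | 157185
2 | 414602
3 | 385034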